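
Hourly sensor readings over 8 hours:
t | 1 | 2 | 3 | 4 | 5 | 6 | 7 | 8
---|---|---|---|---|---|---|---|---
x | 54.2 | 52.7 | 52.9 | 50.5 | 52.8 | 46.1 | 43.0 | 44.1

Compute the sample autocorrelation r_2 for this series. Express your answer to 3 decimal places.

0.171

Mean x̄ = (54.2 + 52.7 + 52.9 + 50.5 + 52.8 + 46.1 + 43.0 + 44.1)/8 = 49.5375
Deviations from mean: 4.6625, 3.1625, 3.3625, 0.9625, 3.2625, -3.4375, -6.5375, -5.4375
Numerator Σ_{t=1}^{6}(x_t−x̄)(x_{t+2}−x̄) = 23.7459
Denominator Σ(x_t−x̄)² = 138.7388
r_2 = 23.7459 / 138.7388 = 0.171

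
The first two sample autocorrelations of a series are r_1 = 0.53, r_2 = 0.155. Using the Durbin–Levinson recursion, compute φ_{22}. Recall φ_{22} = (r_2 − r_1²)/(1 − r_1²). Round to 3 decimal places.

φ_{22} = (r_2 − r_1²) / (1 − r_1²)
r_1² = (0.53)² = 0.2809
Numerator = 0.155 − 0.2809 = -0.1259; denominator = 1 − 0.2809 = 0.7191
φ_{22} = -0.1259 / 0.7191 = -0.175

-0.175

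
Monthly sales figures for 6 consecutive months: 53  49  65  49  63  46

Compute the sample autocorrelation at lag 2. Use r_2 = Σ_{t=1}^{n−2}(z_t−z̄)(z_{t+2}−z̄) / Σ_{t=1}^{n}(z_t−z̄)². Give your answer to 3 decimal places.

0.480

Mean z̄ = (53 + 49 + 65 + 49 + 63 + 46)/6 = 54.1667
Numerator Σ_{t=1}^{4}(z_t−z̄)(z_{t+2}−z̄) = 151.9444
Denominator Σ(z_t−z̄)² = 316.8333
r_2 = 151.9444 / 316.8333 = 0.480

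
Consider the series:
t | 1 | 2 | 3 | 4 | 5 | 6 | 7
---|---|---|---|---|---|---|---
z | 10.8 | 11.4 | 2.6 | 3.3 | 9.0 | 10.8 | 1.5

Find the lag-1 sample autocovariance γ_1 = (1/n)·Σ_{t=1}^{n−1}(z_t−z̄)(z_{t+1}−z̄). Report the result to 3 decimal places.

-1.026

Mean z̄ = (10.8 + 11.4 + 2.6 + 3.3 + 9.0 + 10.8 + 1.5)/7 = 7.0571
Deviations: 3.7429, 4.3429, -4.4571, -3.7571, 1.9429, 3.7429, -5.5571
Σ_{t=1}^{6}(z_t−z̄)(z_{t+1}−z̄) = -7.1833
γ_1 = -7.1833 / 7 = -1.026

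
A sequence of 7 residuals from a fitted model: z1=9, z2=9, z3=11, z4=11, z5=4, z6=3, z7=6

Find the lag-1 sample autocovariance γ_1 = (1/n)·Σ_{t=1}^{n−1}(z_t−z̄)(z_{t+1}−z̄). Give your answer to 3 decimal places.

Mean z̄ = (9 + 9 + 11 + 11 + 4 + 3 + 6)/7 = 7.5714
Deviations: 1.4286, 1.4286, 3.4286, 3.4286, -3.5714, -4.5714, -1.5714
Σ_{t=1}^{6}(z_t−z̄)(z_{t+1}−z̄) = 29.9592
γ_1 = 29.9592 / 7 = 4.280

4.280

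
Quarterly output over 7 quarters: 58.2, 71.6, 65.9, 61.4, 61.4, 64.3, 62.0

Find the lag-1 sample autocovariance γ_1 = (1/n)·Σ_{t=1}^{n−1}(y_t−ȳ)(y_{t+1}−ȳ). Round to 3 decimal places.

Mean ȳ = (58.2 + 71.6 + 65.9 + 61.4 + 61.4 + 64.3 + 62.0)/7 = 63.5429
Deviations: -5.3429, 8.0571, 2.3571, -2.1429, -2.1429, 0.7571, -1.5429
Σ_{t=1}^{6}(y_t−ȳ)(y_{t+1}−ȳ) = -27.3061
γ_1 = -27.3061 / 7 = -3.901

-3.901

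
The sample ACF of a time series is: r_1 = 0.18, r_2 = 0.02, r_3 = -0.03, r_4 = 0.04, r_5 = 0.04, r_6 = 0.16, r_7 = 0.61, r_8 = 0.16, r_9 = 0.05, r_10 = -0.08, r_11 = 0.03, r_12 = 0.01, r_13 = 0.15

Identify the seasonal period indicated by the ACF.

7

The largest autocorrelation is r_7 = 0.61; the remaining lags stay at or below 0.18.
The dominant spike at lag 7 indicates a seasonal period of 7.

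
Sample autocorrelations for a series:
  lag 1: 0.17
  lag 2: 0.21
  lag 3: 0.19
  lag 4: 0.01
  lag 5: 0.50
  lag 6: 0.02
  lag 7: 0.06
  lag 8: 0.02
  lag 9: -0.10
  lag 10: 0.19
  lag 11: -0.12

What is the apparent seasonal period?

The largest autocorrelation is r_5 = 0.50; the remaining lags stay at or below 0.21.
The dominant spike at lag 5 indicates a seasonal period of 5.

5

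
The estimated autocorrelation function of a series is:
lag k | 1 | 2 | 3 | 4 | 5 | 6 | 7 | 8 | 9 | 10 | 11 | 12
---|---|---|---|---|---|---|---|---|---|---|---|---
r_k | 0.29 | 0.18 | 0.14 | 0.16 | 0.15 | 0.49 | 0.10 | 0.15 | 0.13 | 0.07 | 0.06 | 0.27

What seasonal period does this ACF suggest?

6

The largest autocorrelation is r_6 = 0.49; the remaining lags stay at or below 0.29. The elevated value at lag 1 (0.29), dropping to 0.18 at lag 2, reflects decaying short-term dependence rather than seasonality.
The dominant spike at lag 6 indicates a seasonal period of 6.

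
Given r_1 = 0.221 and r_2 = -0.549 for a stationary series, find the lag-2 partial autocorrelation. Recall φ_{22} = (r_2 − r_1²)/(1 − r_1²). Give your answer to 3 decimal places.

φ_{22} = (r_2 − r_1²) / (1 − r_1²)
r_1² = (0.221)² = 0.048841
Numerator = -0.549 − 0.0488 = -0.5978; denominator = 1 − 0.0488 = 0.9512
φ_{22} = -0.5978 / 0.9512 = -0.629

-0.629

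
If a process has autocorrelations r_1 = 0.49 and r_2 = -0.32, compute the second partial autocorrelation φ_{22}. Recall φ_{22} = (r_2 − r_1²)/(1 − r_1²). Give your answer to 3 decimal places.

φ_{22} = (r_2 − r_1²) / (1 − r_1²)
r_1² = (0.49)² = 0.2401
Numerator = -0.32 − 0.2401 = -0.5601; denominator = 1 − 0.2401 = 0.7599
φ_{22} = -0.5601 / 0.7599 = -0.737

-0.737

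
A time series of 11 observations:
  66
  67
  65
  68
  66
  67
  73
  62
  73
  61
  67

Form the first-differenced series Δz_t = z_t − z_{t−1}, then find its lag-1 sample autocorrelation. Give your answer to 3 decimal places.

-0.840

First differences Δz: 1, -2, 3, -2, 1, 6, -11, 11, -12, 6
Mean of differences = 0.1000
Numerator Σ(Δz_t−Δz̄)(Δz_{t+1}−Δz̄) = -400.4100
Denominator Σ(Δz_t−Δz̄)² = 476.9000
r_1(Δz) = -400.4100 / 476.9000 = -0.840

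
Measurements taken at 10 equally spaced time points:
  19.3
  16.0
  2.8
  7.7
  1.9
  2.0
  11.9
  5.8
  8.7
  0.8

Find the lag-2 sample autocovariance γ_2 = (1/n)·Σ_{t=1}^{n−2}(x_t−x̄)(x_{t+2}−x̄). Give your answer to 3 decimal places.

Mean x̄ = (19.3 + 16.0 + 2.8 + 7.7 + 1.9 + 2.0 + 11.9 + 5.8 + 8.7 + 0.8)/10 = 7.6900
Σ_{t=1}^{8}(x_t−x̄)(x_{t+2}−x̄) = -24.7812
γ_2 = -24.7812 / 10 = -2.478

-2.478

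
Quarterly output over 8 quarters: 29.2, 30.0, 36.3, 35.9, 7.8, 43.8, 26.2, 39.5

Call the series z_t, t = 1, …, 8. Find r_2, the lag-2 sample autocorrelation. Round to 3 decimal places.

Mean z̄ = (29.2 + 30.0 + 36.3 + 35.9 + 7.8 + 43.8 + 26.2 + 39.5)/8 = 31.0875
Deviations from mean: -1.8875, -1.0875, 5.2125, 4.8125, -23.2875, 12.7125, -4.8875, 8.4125
Σ(z_t−z̄)(z_{t+2}−z̄) = (-9.8386) + (-5.2336) + (-121.3861) + (61.1789) + (113.8177) + (106.9439) = 145.4822
Denominator Σ(z_t−z̄)² = 853.6488
r_2 = 145.4822 / 853.6488 = 0.170

0.170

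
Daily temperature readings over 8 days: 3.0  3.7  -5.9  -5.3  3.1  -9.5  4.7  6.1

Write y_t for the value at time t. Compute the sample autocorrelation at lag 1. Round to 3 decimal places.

-0.169

Mean ȳ = (3.0 + 3.7 − 5.9 − 5.3 + 3.1 − 9.5 + 4.7 + 6.1)/8 = -0.0125
Deviations from mean: 3.0125, 3.7125, -5.8875, -5.2875, 3.1125, -9.4875, 4.7125, 6.1125
Numerator Σ_{t=1}^{7}(y_t−ȳ)(y_{t+1}−ȳ) = -41.4352
Denominator Σ(y_t−ȳ)² = 244.7488
r_1 = -41.4352 / 244.7488 = -0.169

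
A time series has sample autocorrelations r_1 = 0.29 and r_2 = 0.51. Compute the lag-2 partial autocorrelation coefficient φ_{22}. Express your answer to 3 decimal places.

0.465

φ_{22} = (r_2 − r_1²) / (1 − r_1²)
r_1² = (0.29)² = 0.0841
Numerator = 0.51 − 0.0841 = 0.4259; denominator = 1 − 0.0841 = 0.9159
φ_{22} = 0.4259 / 0.9159 = 0.465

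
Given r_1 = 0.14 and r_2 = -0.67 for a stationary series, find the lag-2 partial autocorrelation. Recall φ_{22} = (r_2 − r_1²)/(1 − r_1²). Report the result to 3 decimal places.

φ_{22} = (r_2 − r_1²) / (1 − r_1²)
r_1² = (0.14)² = 0.0196
Numerator = -0.67 − 0.0196 = -0.6896; denominator = 1 − 0.0196 = 0.9804
φ_{22} = -0.6896 / 0.9804 = -0.703

-0.703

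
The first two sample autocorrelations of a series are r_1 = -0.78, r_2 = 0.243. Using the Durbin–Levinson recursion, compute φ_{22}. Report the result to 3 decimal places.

φ_{22} = (r_2 − r_1²) / (1 − r_1²)
r_1² = (-0.78)² = 0.6084
Numerator = 0.243 − 0.6084 = -0.3654; denominator = 1 − 0.6084 = 0.3916
φ_{22} = -0.3654 / 0.3916 = -0.933

-0.933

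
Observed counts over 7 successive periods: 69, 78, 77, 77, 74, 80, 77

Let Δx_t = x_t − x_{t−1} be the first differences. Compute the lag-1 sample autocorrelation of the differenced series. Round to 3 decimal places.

-0.395

First differences Δx: 9, -1, 0, -3, 6, -3
Mean of differences = 1.3333
Numerator Σ(Δx_t−Δx̄)(Δx_{t+1}−Δx̄) = -49.4444
Denominator Σ(Δx_t−Δx̄)² = 125.3333
r_1(Δx) = -49.4444 / 125.3333 = -0.395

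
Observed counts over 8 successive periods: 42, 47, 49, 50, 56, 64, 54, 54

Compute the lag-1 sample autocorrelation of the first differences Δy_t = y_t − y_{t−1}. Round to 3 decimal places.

First differences Δy: 5, 2, 1, 6, 8, -10, 0
Mean of differences = 1.7143
Numerator Σ(Δy_t−Δȳ)(Δy_{t+1}−Δȳ) = -28.9388
Denominator Σ(Δy_t−Δȳ)² = 209.4286
r_1(Δy) = -28.9388 / 209.4286 = -0.138

-0.138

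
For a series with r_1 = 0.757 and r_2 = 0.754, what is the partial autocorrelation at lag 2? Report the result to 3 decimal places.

0.424

φ_{22} = (r_2 − r_1²) / (1 − r_1²)
r_1² = (0.757)² = 0.573049
Numerator = 0.754 − 0.5730 = 0.1810; denominator = 1 − 0.5730 = 0.4270
φ_{22} = 0.1810 / 0.4270 = 0.424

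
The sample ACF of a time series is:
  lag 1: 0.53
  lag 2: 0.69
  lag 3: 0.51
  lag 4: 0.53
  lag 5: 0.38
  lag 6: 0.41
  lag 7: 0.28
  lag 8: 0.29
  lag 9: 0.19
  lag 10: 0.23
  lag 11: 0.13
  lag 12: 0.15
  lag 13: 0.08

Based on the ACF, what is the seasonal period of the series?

2

The largest autocorrelation is r_2 = 0.69; the remaining lags stay at or below 0.53.
The dominant spike at lag 2 indicates a seasonal period of 2.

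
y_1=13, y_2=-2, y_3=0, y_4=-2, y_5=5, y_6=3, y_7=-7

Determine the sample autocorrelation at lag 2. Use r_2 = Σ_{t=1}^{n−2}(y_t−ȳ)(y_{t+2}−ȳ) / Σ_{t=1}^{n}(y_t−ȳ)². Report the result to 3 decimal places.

Mean ȳ = (13 − 2 + 0 − 2 + 5 + 3 − 7)/7 = 1.4286
Σ(y_t−ȳ)(y_{t+2}−ȳ) = (-16.5306) + (11.7551) + (-5.1020) + (-5.3878) + (-30.1020) = -45.3673
Denominator Σ(y_t−ȳ)² = 245.7143
r_2 = -45.3673 / 245.7143 = -0.185

-0.185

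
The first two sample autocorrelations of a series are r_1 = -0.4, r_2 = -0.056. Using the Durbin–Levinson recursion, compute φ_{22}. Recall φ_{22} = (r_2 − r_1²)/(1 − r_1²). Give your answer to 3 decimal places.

φ_{22} = (r_2 − r_1²) / (1 − r_1²)
r_1² = (-0.4)² = 0.16
Numerator = -0.056 − 0.1600 = -0.2160; denominator = 1 − 0.1600 = 0.8400
φ_{22} = -0.2160 / 0.8400 = -0.257

-0.257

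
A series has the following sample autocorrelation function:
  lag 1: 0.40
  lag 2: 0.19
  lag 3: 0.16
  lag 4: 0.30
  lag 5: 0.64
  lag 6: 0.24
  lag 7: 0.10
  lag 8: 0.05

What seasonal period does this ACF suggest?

The largest autocorrelation is r_5 = 0.64; the remaining lags stay at or below 0.40. The elevated value at lag 1 (0.40), dropping to 0.19 at lag 2, reflects decaying short-term dependence rather than seasonality.
The dominant spike at lag 5 indicates a seasonal period of 5.

5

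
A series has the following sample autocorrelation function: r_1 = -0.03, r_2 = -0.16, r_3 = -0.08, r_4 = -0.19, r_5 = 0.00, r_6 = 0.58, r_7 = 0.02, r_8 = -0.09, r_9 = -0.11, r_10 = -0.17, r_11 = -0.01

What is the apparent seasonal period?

The largest autocorrelation is r_6 = 0.58; the remaining lags stay at or below 0.02.
The dominant spike at lag 6 indicates a seasonal period of 6.

6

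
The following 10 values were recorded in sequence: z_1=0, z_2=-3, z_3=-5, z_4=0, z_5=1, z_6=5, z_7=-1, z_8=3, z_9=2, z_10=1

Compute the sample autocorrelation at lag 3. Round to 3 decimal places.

-0.240

Mean z̄ = (0 − 3 − 5 + 0 + 1 + 5 − 1 + 3 + 2 + 1)/10 = 0.3000
Numerator Σ_{t=1}^{7}(z_t−z̄)(z_{t+3}−z̄) = -17.7700
Denominator Σ(z_t−z̄)² = 74.1000
r_3 = -17.7700 / 74.1000 = -0.240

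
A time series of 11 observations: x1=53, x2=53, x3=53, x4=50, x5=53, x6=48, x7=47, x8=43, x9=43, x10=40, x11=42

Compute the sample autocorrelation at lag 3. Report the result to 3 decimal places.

Mean x̄ = (53 + 53 + 53 + 50 + 53 + 48 + 47 + 43 + 43 + 40 + 42)/11 = 47.7273
Numerator Σ_{t=1}^{8}(x_t−x̄)(x_{t+3}−x̄) = 46.0496
Denominator Σ(x_t−x̄)² = 254.1818
r_3 = 46.0496 / 254.1818 = 0.181

0.181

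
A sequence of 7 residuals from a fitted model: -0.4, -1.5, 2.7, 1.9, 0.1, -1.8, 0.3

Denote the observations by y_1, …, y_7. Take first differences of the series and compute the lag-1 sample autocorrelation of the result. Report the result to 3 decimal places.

First differences Δy: -1.1, 4.2, -0.8, -1.8, -1.9, 2.1
Mean of differences = 0.1167
Numerator Σ(Δy_t−Δȳ)(Δy_{t+1}−Δȳ) = -7.0886
Denominator Σ(Δy_t−Δȳ)² = 30.6683
r_1(Δy) = -7.0886 / 30.6683 = -0.231

-0.231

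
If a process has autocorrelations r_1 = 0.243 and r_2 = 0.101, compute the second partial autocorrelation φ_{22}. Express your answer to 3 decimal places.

φ_{22} = (r_2 − r_1²) / (1 − r_1²)
r_1² = (0.243)² = 0.059049
Numerator = 0.101 − 0.0590 = 0.0420; denominator = 1 − 0.0590 = 0.9410
φ_{22} = 0.0420 / 0.9410 = 0.045

0.045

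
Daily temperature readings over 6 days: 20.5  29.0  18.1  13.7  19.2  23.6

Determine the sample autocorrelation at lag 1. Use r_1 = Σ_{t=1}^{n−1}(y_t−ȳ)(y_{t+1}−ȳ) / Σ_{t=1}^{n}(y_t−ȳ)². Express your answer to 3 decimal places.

Mean ȳ = (20.5 + 29.0 + 18.1 + 13.7 + 19.2 + 23.6)/6 = 20.6833
Deviations from mean: -0.1833, 8.3167, -2.5833, -6.9833, -1.4833, 2.9167
Σ(y_t−ȳ)(y_{t+1}−ȳ) = (-1.5247) + (-21.4847) + (18.0403) + (10.3586) + (-4.3264) = 1.0631
Denominator Σ(y_t−ȳ)² = 135.3483
r_1 = 1.0631 / 135.3483 = 0.008

0.008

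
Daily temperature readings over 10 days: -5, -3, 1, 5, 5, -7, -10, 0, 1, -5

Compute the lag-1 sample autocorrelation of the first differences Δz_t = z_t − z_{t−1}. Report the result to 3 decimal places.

First differences Δz: 2, 4, 4, 0, -12, -3, 10, 1, -6
Mean of differences = 0.0000
Numerator Σ(Δz_t−Δz̄)(Δz_{t+1}−Δz̄) = 34.0000
Denominator Σ(Δz_t−Δz̄)² = 326.0000
r_1(Δz) = 34.0000 / 326.0000 = 0.104

0.104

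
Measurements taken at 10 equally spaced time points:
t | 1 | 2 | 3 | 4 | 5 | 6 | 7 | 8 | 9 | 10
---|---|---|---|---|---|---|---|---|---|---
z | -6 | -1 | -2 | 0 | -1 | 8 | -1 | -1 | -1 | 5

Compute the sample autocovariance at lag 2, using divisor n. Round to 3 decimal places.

Mean z̄ = (-6 − 1 − 2 + 0 − 1 + 8 − 1 − 1 − 1 + 5)/10 = 0.0000
Σ_{t=1}^{8}(z_t−z̄)(z_{t+2}−z̄) = 3.0000
γ_2 = 3.0000 / 10 = 0.300

0.300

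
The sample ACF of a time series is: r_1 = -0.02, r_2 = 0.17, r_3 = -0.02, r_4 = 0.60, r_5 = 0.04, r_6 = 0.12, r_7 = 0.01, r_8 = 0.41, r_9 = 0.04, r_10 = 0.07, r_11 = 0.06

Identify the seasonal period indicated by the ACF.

The largest autocorrelation is r_4 = 0.60, with a weaker echo at lag 8 (0.41); the remaining lags stay at or below 0.17.
The dominant spike at lag 4 indicates a seasonal period of 4.

4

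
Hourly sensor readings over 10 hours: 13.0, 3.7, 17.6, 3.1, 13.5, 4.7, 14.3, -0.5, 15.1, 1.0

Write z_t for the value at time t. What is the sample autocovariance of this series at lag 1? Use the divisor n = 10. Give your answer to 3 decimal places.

Mean z̄ = (13.0 + 3.7 + 17.6 + 3.1 + 13.5 + 4.7 + 14.3 − 0.5 + 15.1 + 1.0)/10 = 8.5500
Σ_{t=1}^{9}(z_t−z̄)(z_{t+1}−z̄) = -343.7375
γ_1 = -343.7375 / 10 = -34.374

-34.374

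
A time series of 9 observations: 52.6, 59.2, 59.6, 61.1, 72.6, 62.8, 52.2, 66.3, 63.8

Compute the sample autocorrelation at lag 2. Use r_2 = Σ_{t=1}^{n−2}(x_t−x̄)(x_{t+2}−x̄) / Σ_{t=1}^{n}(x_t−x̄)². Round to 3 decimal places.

-0.374

Mean x̄ = (52.6 + 59.2 + 59.6 + 61.1 + 72.6 + 62.8 + 52.2 + 66.3 + 63.8)/9 = 61.1333
Σ(x_t−x̄)(x_{t+2}−x̄) = (13.0844) + (0.0644) + (-17.5822) + (-0.0556) + (-102.4356) + (8.6111) + (-23.8222) = -122.1356
Denominator Σ(x_t−x̄)² = 326.7800
r_2 = -122.1356 / 326.7800 = -0.374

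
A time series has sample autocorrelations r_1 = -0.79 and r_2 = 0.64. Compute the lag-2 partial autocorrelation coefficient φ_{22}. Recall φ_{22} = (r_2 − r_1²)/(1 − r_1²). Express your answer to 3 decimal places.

φ_{22} = (r_2 − r_1²) / (1 − r_1²)
r_1² = (-0.79)² = 0.6241
Numerator = 0.64 − 0.6241 = 0.0159; denominator = 1 − 0.6241 = 0.3759
φ_{22} = 0.0159 / 0.3759 = 0.042

0.042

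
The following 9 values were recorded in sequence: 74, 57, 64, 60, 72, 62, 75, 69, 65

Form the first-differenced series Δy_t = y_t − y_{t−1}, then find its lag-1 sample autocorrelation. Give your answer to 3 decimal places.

First differences Δy: -17, 7, -4, 12, -10, 13, -6, -4
Mean of differences = -1.1250
Numerator Σ(Δy_t−Δȳ)(Δy_{t+1}−Δȳ) = -486.7656
Denominator Σ(Δy_t−Δȳ)² = 808.8750
r_1(Δy) = -486.7656 / 808.8750 = -0.602

-0.602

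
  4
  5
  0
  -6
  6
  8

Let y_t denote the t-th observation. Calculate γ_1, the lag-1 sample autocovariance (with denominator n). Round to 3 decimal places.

Mean ȳ = (4 + 5 + 0 − 6 + 6 + 8)/6 = 2.8333
Σ_{t=1}^{5}(y_t−ȳ)(y_{t+1}−ȳ) = 9.8056
γ_1 = 9.8056 / 6 = 1.634

1.634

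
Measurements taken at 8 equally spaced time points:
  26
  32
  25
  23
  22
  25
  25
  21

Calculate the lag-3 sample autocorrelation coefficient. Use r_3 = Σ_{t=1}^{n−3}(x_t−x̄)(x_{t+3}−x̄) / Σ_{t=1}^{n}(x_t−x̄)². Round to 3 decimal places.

-0.148

Mean x̄ = (26 + 32 + 25 + 23 + 22 + 25 + 25 + 21)/8 = 24.8750
Deviations from mean: 1.1250, 7.1250, 0.1250, -1.8750, -2.8750, 0.1250, 0.1250, -3.8750
Σ(x_t−x̄)(x_{t+3}−x̄) = (-2.1094) + (-20.4844) + (0.0156) + (-0.2344) + (11.1406) = -11.6719
Denominator Σ(x_t−x̄)² = 78.8750
r_3 = -11.6719 / 78.8750 = -0.148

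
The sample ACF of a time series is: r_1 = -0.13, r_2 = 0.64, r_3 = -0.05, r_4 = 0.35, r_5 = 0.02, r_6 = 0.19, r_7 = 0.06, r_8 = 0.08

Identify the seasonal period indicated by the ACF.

The largest autocorrelation is r_2 = 0.64, with weaker echoes at lags 4 (0.35) and 6 (0.19); the remaining lags stay at or below 0.08.
The dominant spike at lag 2 indicates a seasonal period of 2.

2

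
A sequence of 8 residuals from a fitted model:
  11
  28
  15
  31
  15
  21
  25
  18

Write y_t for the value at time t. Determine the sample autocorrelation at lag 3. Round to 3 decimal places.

Mean ȳ = (11 + 28 + 15 + 31 + 15 + 21 + 25 + 18)/8 = 20.5000
Numerator Σ_{t=1}^{5}(y_t−ȳ)(y_{t+3}−ȳ) = -82.7500
Denominator Σ(y_t−ȳ)² = 344.0000
r_3 = -82.7500 / 344.0000 = -0.241

-0.241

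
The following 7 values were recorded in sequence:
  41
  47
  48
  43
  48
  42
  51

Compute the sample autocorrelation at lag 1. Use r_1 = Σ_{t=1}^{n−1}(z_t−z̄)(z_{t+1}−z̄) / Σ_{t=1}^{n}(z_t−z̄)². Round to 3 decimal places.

Mean z̄ = (41 + 47 + 48 + 43 + 48 + 42 + 51)/7 = 45.7143
Σ(z_t−z̄)(z_{t+1}−z̄) = (-6.0612) + (2.9388) + (-6.2041) + (-6.2041) + (-8.4898) + (-19.6327) = -43.6531
Denominator Σ(z_t−z̄)² = 83.4286
r_1 = -43.6531 / 83.4286 = -0.523

-0.523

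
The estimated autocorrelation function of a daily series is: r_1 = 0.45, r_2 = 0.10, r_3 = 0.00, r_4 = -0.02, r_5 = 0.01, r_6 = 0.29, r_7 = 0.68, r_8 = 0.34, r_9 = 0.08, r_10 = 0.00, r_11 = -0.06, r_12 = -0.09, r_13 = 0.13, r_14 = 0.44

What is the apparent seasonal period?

The largest autocorrelation is r_7 = 0.68; the remaining lags stay at or below 0.45. The elevated value at lag 1 (0.45), dropping to 0.10 at lag 2, reflects decaying short-term dependence rather than seasonality.
The dominant spike at lag 7 indicates a seasonal period of 7.

7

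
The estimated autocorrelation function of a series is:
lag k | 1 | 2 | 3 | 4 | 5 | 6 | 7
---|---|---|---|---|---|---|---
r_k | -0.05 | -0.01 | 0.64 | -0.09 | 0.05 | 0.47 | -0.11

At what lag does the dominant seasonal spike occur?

The largest autocorrelation is r_3 = 0.64, with a weaker echo at lag 6 (0.47); the remaining lags stay at or below 0.05.
The dominant spike at lag 3 indicates a seasonal period of 3.

3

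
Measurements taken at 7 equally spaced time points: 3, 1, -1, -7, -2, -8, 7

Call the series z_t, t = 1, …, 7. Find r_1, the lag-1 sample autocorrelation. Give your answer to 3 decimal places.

-0.206

Mean z̄ = (3 + 1 − 1 − 7 − 2 − 8 + 7)/7 = -1.0000
Deviations from mean: 4.0000, 2.0000, 0.0000, -6.0000, -1.0000, -7.0000, 8.0000
Σ(z_t−z̄)(z_{t+1}−z̄) = (8.0000) + (0.0000) + (0.0000) + (6.0000) + (7.0000) + (-56.0000) = -35.0000
Denominator Σ(z_t−z̄)² = 170.0000
r_1 = -35.0000 / 170.0000 = -0.206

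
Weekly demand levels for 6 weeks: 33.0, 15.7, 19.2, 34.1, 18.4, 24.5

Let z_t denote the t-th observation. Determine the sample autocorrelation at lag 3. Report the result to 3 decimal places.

Mean z̄ = (33.0 + 15.7 + 19.2 + 34.1 + 18.4 + 24.5)/6 = 24.1500
Σ(z_t−z̄)(z_{t+3}−z̄) = (88.0575) + (48.5875) + (-1.7325) = 134.9125
Denominator Σ(z_t−z̄)² = 306.4150
r_3 = 134.9125 / 306.4150 = 0.440

0.440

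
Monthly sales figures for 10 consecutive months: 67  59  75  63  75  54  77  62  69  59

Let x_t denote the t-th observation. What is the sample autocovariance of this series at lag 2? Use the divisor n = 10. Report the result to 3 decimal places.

35.500

Mean x̄ = (67 + 59 + 75 + 63 + 75 + 54 + 77 + 62 + 69 + 59)/10 = 66.0000
Σ_{t=1}^{8}(x_t−x̄)(x_{t+2}−x̄) = 355.0000
γ_2 = 355.0000 / 10 = 35.500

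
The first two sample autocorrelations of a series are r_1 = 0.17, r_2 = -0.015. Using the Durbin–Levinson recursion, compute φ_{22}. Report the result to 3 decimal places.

φ_{22} = (r_2 − r_1²) / (1 − r_1²)
r_1² = (0.17)² = 0.0289
Numerator = -0.015 − 0.0289 = -0.0439; denominator = 1 − 0.0289 = 0.9711
φ_{22} = -0.0439 / 0.9711 = -0.045

-0.045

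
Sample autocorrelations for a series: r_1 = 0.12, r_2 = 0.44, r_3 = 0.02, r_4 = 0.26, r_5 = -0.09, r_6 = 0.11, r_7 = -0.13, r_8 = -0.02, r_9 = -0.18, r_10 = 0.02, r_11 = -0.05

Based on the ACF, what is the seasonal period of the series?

2

The largest autocorrelation is r_2 = 0.44, with a weaker echo at lag 4 (0.26); the remaining lags stay at or below 0.12.
The dominant spike at lag 2 indicates a seasonal period of 2.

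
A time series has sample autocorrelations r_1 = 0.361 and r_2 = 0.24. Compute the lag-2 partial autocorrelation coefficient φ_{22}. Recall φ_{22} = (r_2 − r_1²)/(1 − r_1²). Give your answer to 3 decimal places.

φ_{22} = (r_2 − r_1²) / (1 − r_1²)
r_1² = (0.361)² = 0.130321
Numerator = 0.24 − 0.1303 = 0.1097; denominator = 1 − 0.1303 = 0.8697
φ_{22} = 0.1097 / 0.8697 = 0.126

0.126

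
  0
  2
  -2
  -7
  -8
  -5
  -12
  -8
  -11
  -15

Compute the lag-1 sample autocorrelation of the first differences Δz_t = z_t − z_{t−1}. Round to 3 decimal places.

First differences Δz: 2, -4, -5, -1, 3, -7, 4, -3, -4
Mean of differences = -1.6667
Numerator Σ(Δz_t−Δz̄)(Δz_{t+1}−Δz̄) = -59.4444
Denominator Σ(Δz_t−Δz̄)² = 120.0000
r_1(Δz) = -59.4444 / 120.0000 = -0.495

-0.495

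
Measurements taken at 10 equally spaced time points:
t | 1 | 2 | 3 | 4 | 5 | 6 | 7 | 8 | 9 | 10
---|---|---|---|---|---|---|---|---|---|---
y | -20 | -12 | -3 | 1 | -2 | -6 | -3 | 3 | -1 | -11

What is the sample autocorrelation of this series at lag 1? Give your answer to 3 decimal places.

0.331

Mean ȳ = (-20 − 12 − 3 + 1 − 2 − 6 − 3 + 3 − 1 − 11)/10 = -5.4000
Numerator Σ_{t=1}^{9}(y_t−ȳ)(y_{t+1}−ȳ) = 146.6400
Denominator Σ(y_t−ȳ)² = 442.4000
r_1 = 146.6400 / 442.4000 = 0.331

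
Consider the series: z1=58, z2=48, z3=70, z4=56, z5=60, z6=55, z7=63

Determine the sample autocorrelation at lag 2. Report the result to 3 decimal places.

Mean z̄ = (58 + 48 + 70 + 56 + 60 + 55 + 63)/7 = 58.5714
Deviations from mean: -0.5714, -10.5714, 11.4286, -2.5714, 1.4286, -3.5714, 4.4286
Σ(z_t−z̄)(z_{t+2}−z̄) = (-6.5306) + (27.1837) + (16.3265) + (9.1837) + (6.3265) = 52.4898
Denominator Σ(z_t−z̄)² = 283.7143
r_2 = 52.4898 / 283.7143 = 0.185

0.185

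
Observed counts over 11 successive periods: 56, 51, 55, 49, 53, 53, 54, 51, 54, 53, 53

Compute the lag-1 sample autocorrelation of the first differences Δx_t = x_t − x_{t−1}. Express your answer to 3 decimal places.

-0.736

First differences Δx: -5, 4, -6, 4, 0, 1, -3, 3, -1, 0
Mean of differences = -0.3000
Numerator Σ(Δx_t−Δx̄)(Δx_{t+1}−Δx̄) = -82.4900
Denominator Σ(Δx_t−Δx̄)² = 112.1000
r_1(Δx) = -82.4900 / 112.1000 = -0.736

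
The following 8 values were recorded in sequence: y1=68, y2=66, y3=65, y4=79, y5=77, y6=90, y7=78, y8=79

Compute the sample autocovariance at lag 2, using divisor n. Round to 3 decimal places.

Mean ȳ = (68 + 66 + 65 + 79 + 77 + 90 + 78 + 79)/8 = 75.2500
Σ_{t=1}^{6}(y_t−ȳ)(y_{t+2}−ȳ) = 137.1250
γ_2 = 137.1250 / 8 = 17.141

17.141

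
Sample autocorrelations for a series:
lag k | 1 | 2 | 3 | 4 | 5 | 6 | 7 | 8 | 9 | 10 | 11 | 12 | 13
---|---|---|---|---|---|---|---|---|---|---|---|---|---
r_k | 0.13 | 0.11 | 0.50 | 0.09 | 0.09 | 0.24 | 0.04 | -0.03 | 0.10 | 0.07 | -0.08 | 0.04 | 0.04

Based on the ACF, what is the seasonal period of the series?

3

The largest autocorrelation is r_3 = 0.50, with a weaker echo at lag 6 (0.24); the remaining lags stay at or below 0.13.
The dominant spike at lag 3 indicates a seasonal period of 3.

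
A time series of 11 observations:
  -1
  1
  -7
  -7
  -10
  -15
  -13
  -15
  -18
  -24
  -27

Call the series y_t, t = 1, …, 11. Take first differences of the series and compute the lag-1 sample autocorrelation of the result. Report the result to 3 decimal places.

First differences Δy: 2, -8, 0, -3, -5, 2, -2, -3, -6, -3
Mean of differences = -2.6000
Numerator Σ(Δy_t−Δȳ)(Δy_{t+1}−Δȳ) = -44.7600
Denominator Σ(Δy_t−Δȳ)² = 96.4000
r_1(Δy) = -44.7600 / 96.4000 = -0.464

-0.464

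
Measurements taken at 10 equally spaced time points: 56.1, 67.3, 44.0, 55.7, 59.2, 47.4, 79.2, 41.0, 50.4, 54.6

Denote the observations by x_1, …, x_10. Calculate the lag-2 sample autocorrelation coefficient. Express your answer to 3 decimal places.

0.042

Mean x̄ = (56.1 + 67.3 + 44.0 + 55.7 + 59.2 + 47.4 + 79.2 + 41.0 + 50.4 + 54.6)/10 = 55.4900
Numerator Σ_{t=1}^{8}(x_t−x̄)(x_{t+2}−x̄) = 48.5448
Denominator Σ(x_t−x̄)² = 1149.9490
r_2 = 48.5448 / 1149.9490 = 0.042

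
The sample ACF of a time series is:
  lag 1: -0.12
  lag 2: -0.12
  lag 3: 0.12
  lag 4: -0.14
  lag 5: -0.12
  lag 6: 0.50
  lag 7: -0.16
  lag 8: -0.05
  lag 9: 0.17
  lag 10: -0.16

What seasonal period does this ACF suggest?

6

The largest autocorrelation is r_6 = 0.50; the remaining lags stay at or below 0.17.
The dominant spike at lag 6 indicates a seasonal period of 6.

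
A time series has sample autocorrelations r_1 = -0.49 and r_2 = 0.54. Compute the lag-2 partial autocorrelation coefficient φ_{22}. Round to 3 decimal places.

φ_{22} = (r_2 − r_1²) / (1 − r_1²)
r_1² = (-0.49)² = 0.2401
Numerator = 0.54 − 0.2401 = 0.2999; denominator = 1 − 0.2401 = 0.7599
φ_{22} = 0.2999 / 0.7599 = 0.395

0.395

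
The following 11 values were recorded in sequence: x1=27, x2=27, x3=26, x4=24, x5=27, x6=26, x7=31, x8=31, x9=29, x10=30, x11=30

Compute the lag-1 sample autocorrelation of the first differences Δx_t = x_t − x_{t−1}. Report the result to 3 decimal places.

First differences Δx: 0, -1, -2, 3, -1, 5, 0, -2, 1, 0
Mean of differences = 0.3000
Numerator Σ(Δx_t−Δx̄)(Δx_{t+1}−Δx̄) = -14.9900
Denominator Σ(Δx_t−Δx̄)² = 44.1000
r_1(Δx) = -14.9900 / 44.1000 = -0.340

-0.340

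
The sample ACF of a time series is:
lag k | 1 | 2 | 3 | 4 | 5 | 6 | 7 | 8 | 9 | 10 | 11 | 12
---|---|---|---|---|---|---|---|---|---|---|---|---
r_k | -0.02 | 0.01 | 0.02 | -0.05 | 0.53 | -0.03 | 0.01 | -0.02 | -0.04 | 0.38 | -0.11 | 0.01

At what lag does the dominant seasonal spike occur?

The largest autocorrelation is r_5 = 0.53, with a weaker echo at lag 10 (0.38); the remaining lags stay at or below 0.02.
The dominant spike at lag 5 indicates a seasonal period of 5.

5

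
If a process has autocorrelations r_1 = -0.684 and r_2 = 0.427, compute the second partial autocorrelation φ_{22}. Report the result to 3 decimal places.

φ_{22} = (r_2 − r_1²) / (1 − r_1²)
r_1² = (-0.684)² = 0.467856
Numerator = 0.427 − 0.4679 = -0.0409; denominator = 1 − 0.4679 = 0.5321
φ_{22} = -0.0409 / 0.5321 = -0.077

-0.077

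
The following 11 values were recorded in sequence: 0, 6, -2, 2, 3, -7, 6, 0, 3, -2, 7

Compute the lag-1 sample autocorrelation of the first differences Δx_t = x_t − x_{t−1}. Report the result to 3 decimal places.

First differences Δx: 6, -8, 4, 1, -10, 13, -6, 3, -5, 9
Mean of differences = 0.7000
Numerator Σ(Δx_t−Δx̄)(Δx_{t+1}−Δx̄) = -366.8900
Denominator Σ(Δx_t−Δx̄)² = 532.1000
r_1(Δx) = -366.8900 / 532.1000 = -0.690

-0.690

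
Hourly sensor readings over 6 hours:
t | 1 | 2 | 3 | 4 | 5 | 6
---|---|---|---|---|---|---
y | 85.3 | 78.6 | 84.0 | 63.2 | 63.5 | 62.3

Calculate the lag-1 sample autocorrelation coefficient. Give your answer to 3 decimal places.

Mean ȳ = (85.3 + 78.6 + 84.0 + 63.2 + 63.5 + 62.3)/6 = 72.8167
Deviations from mean: 12.4833, 5.7833, 11.1833, -9.6167, -9.3167, -10.5167
Numerator Σ_{t=1}^{5}(y_t−ȳ)(y_{t+1}−ȳ) = 216.9014
Denominator Σ(y_t−ȳ)² = 604.2283
r_1 = 216.9014 / 604.2283 = 0.359

0.359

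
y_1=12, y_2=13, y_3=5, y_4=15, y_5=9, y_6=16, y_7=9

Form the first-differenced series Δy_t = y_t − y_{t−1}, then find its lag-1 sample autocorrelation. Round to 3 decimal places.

First differences Δy: 1, -8, 10, -6, 7, -7
Mean of differences = -0.5000
Numerator Σ(Δy_t−Δȳ)(Δy_{t+1}−Δȳ) = -237.7500
Denominator Σ(Δy_t−Δȳ)² = 297.5000
r_1(Δy) = -237.7500 / 297.5000 = -0.799

-0.799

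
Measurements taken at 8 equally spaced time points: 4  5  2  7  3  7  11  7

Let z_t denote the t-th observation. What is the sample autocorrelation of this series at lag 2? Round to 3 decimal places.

Mean z̄ = (4 + 5 + 2 + 7 + 3 + 7 + 11 + 7)/8 = 5.7500
Numerator Σ_{t=1}^{6}(z_t−z̄)(z_{t+2}−z̄) = 4.6250
Denominator Σ(z_t−z̄)² = 57.5000
r_2 = 4.6250 / 57.5000 = 0.080

0.080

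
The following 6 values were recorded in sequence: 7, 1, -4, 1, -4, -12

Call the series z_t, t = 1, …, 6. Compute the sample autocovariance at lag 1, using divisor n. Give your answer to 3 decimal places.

4.773

Mean z̄ = (7 + 1 − 4 + 1 − 4 − 12)/6 = -1.8333
Deviations: 8.8333, 2.8333, -2.1667, 2.8333, -2.1667, -10.1667
Σ_{t=1}^{5}(z_t−z̄)(z_{t+1}−z̄) = 28.6389
γ_1 = 28.6389 / 6 = 4.773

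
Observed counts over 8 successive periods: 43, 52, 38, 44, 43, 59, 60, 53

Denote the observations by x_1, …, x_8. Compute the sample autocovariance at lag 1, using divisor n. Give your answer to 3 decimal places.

Mean x̄ = (43 + 52 + 38 + 44 + 43 + 59 + 60 + 53)/8 = 49.0000
Σ_{t=1}^{7}(x_t−x̄)(x_{t+1}−x̄) = 128.0000
γ_1 = 128.0000 / 8 = 16.000

16.000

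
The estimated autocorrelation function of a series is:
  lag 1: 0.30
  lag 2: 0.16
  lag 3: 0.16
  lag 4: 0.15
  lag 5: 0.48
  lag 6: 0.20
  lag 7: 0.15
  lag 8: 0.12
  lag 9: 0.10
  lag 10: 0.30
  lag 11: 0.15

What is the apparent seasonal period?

The largest autocorrelation is r_5 = 0.48; the remaining lags stay at or below 0.30. The elevated value at lag 1 (0.30), dropping to 0.16 at lag 2, reflects decaying short-term dependence rather than seasonality.
The dominant spike at lag 5 indicates a seasonal period of 5.

5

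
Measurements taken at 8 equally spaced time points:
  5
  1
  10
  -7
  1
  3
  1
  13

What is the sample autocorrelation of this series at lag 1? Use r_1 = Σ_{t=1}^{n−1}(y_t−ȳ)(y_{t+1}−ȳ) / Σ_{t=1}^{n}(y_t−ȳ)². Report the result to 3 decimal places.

Mean ȳ = (5 + 1 + 10 − 7 + 1 + 3 + 1 + 13)/8 = 3.3750
Deviations from mean: 1.6250, -2.3750, 6.6250, -10.3750, -2.3750, -0.3750, -2.3750, 9.6250
Σ(y_t−ȳ)(y_{t+1}−ȳ) = (-3.8594) + (-15.7344) + (-68.7344) + (24.6406) + (0.8906) + (0.8906) + (-22.8594) = -84.7656
Denominator Σ(y_t−ȳ)² = 263.8750
r_1 = -84.7656 / 263.8750 = -0.321

-0.321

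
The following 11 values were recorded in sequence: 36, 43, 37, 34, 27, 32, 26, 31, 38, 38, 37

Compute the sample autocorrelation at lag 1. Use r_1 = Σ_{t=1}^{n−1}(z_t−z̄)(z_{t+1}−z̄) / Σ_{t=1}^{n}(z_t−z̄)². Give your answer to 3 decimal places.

0.444

Mean z̄ = (36 + 43 + 37 + 34 + 27 + 32 + 26 + 31 + 38 + 38 + 37)/11 = 34.4545
Numerator Σ_{t=1}^{10}(z_t−z̄)(z_{t+1}−z̄) = 114.7934
Denominator Σ(z_t−z̄)² = 258.7273
r_1 = 114.7934 / 258.7273 = 0.444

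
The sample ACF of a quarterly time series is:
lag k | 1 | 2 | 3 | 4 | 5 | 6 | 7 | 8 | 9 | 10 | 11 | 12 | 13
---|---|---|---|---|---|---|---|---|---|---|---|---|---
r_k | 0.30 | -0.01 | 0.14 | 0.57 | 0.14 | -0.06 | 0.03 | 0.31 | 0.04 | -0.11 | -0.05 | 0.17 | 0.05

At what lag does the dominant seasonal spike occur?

4

The largest autocorrelation is r_4 = 0.57, with a weaker echo at lag 8 (0.31); the remaining lags stay at or below 0.30.
The dominant spike at lag 4 indicates a seasonal period of 4.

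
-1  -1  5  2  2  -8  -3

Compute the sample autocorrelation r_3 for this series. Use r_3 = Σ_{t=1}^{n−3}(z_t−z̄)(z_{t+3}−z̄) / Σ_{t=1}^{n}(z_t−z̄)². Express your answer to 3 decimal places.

-0.471

Mean z̄ = (-1 − 1 + 5 + 2 + 2 − 8 − 3)/7 = -0.5714
Deviations from mean: -0.4286, -0.4286, 5.5714, 2.5714, 2.5714, -7.4286, -2.4286
Numerator Σ_{t=1}^{4}(z_t−z̄)(z_{t+3}−z̄) = -49.8367
Denominator Σ(z_t−z̄)² = 105.7143
r_3 = -49.8367 / 105.7143 = -0.471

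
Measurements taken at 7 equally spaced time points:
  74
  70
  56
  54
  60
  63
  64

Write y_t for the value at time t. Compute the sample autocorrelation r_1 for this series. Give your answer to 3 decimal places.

Mean ȳ = (74 + 70 + 56 + 54 + 60 + 63 + 64)/7 = 63.0000
Σ(y_t−ȳ)(y_{t+1}−ȳ) = (77.0000) + (-49.0000) + (63.0000) + (27.0000) + (0.0000) + (0.0000) = 118.0000
Denominator Σ(y_t−ȳ)² = 310.0000
r_1 = 118.0000 / 310.0000 = 0.381

0.381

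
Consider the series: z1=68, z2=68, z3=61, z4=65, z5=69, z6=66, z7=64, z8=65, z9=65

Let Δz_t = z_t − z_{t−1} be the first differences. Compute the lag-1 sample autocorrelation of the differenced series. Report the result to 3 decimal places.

-0.227

First differences Δz: 0, -7, 4, 4, -3, -2, 1, 0
Mean of differences = -0.3750
Numerator Σ(Δz_t−Δz̄)(Δz_{t+1}−Δz̄) = -21.2656
Denominator Σ(Δz_t−Δz̄)² = 93.8750
r_1(Δz) = -21.2656 / 93.8750 = -0.227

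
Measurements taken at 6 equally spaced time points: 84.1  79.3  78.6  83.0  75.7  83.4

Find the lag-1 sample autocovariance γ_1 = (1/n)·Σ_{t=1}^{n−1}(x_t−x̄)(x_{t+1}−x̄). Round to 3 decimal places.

Mean x̄ = (84.1 + 79.3 + 78.6 + 83.0 + 75.7 + 83.4)/6 = 80.6833
Deviations: 3.4167, -1.3833, -2.0833, 2.3167, -4.9833, 2.7167
Σ_{t=1}^{5}(x_t−x̄)(x_{t+1}−x̄) = -31.7536
γ_1 = -31.7536 / 6 = -5.292

-5.292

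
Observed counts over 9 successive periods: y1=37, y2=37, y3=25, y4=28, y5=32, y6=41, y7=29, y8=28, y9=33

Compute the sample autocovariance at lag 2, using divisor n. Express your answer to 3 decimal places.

-14.332

Mean ȳ = (37 + 37 + 25 + 28 + 32 + 41 + 29 + 28 + 33)/9 = 32.2222
Σ_{t=1}^{7}(y_t−ȳ)(y_{t+2}−ȳ) = -128.9877
γ_2 = -128.9877 / 9 = -14.332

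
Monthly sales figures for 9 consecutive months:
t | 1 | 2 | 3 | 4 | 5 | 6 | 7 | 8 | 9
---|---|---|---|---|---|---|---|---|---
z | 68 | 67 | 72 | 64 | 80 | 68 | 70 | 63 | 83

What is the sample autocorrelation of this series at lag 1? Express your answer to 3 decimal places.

-0.484

Mean z̄ = (68 + 67 + 72 + 64 + 80 + 68 + 70 + 63 + 83)/9 = 70.5556
Numerator Σ_{t=1}^{8}(z_t−z̄)(z_{t+1}−z̄) = -179.9753
Denominator Σ(z_t−z̄)² = 372.2222
r_1 = -179.9753 / 372.2222 = -0.484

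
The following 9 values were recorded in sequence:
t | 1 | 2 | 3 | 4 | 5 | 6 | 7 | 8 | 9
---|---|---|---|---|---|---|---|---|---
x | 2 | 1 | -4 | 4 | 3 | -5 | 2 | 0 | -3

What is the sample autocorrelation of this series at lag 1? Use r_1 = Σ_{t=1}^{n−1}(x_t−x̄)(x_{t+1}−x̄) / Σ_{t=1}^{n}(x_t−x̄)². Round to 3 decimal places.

Mean x̄ = (2 + 1 − 4 + 4 + 3 − 5 + 2 + 0 − 3)/9 = 0.0000
Numerator Σ_{t=1}^{8}(x_t−x̄)(x_{t+1}−x̄) = -31.0000
Denominator Σ(x_t−x̄)² = 84.0000
r_1 = -31.0000 / 84.0000 = -0.369

-0.369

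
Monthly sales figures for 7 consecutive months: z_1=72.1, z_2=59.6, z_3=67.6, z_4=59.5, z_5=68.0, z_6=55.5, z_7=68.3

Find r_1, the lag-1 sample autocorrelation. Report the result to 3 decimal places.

Mean z̄ = (72.1 + 59.6 + 67.6 + 59.5 + 68.0 + 55.5 + 68.3)/7 = 64.3714
Deviations from mean: 7.7286, -4.7714, 3.2286, -4.8714, 3.6286, -8.8714, 3.9286
Σ(z_t−z̄)(z_{t+1}−z̄) = (-36.8763) + (-15.4049) + (-15.7278) + (-17.6763) + (-32.1906) + (-34.8520) = -152.7280
Denominator Σ(z_t−z̄)² = 223.9543
r_1 = -152.7280 / 223.9543 = -0.682

-0.682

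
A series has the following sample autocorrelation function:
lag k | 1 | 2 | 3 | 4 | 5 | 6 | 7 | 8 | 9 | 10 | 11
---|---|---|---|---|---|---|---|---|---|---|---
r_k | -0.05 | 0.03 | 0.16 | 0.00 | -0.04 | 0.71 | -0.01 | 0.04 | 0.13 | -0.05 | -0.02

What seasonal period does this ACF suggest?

The largest autocorrelation is r_6 = 0.71; the remaining lags stay at or below 0.16.
The dominant spike at lag 6 indicates a seasonal period of 6.

6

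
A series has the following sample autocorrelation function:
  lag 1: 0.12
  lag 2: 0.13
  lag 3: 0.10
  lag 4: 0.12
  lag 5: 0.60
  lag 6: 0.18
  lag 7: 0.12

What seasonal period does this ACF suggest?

The largest autocorrelation is r_5 = 0.60; the remaining lags stay at or below 0.18.
The dominant spike at lag 5 indicates a seasonal period of 5.

5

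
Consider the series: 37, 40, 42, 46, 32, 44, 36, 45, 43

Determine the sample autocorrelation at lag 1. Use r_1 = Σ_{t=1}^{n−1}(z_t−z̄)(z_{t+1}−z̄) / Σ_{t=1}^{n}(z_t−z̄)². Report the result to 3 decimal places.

-0.523

Mean z̄ = (37 + 40 + 42 + 46 + 32 + 44 + 36 + 45 + 43)/9 = 40.5556
Numerator Σ_{t=1}^{8}(z_t−z̄)(z_{t+1}−z̄) = -92.0864
Denominator Σ(z_t−z̄)² = 176.2222
r_1 = -92.0864 / 176.2222 = -0.523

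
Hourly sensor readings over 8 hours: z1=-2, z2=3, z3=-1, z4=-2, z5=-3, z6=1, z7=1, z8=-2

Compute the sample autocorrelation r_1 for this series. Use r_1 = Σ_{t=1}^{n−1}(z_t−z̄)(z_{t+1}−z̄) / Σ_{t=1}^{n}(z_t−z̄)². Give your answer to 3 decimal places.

Mean z̄ = (-2 + 3 − 1 − 2 − 3 + 1 + 1 − 2)/8 = -0.6250
Deviations from mean: -1.3750, 3.6250, -0.3750, -1.3750, -2.3750, 1.6250, 1.6250, -1.3750
Σ(z_t−z̄)(z_{t+1}−z̄) = (-4.9844) + (-1.3594) + (0.5156) + (3.2656) + (-3.8594) + (2.6406) + (-2.2344) = -6.0156
Denominator Σ(z_t−z̄)² = 29.8750
r_1 = -6.0156 / 29.8750 = -0.201

-0.201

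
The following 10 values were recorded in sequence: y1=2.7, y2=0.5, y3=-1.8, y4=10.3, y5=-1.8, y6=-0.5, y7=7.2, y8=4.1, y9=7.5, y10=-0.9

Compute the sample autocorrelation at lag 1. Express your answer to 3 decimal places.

Mean ȳ = (2.7 + 0.5 − 1.8 + 10.3 − 1.8 − 0.5 + 7.2 + 4.1 + 7.5 − 0.9)/10 = 2.7300
Numerator Σ_{t=1}^{9}(y_t−ȳ)(y_{t+1}−ȳ) = -62.8779
Denominator Σ(y_t−ȳ)² = 171.5410
r_1 = -62.8779 / 171.5410 = -0.367

-0.367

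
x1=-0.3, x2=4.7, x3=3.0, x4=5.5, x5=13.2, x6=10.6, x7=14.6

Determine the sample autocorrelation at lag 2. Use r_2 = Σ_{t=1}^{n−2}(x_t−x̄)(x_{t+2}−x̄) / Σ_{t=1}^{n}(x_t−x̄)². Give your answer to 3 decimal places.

Mean x̄ = (-0.3 + 4.7 + 3.0 + 5.5 + 13.2 + 10.6 + 14.6)/7 = 7.3286
Deviations from mean: -7.6286, -2.6286, -4.3286, -1.8286, 5.8714, 3.2714, 7.2714
Numerator Σ_{t=1}^{5}(x_t−x̄)(x_{t+2}−x̄) = 49.1241
Denominator Σ(x_t−x̄)² = 185.2343
r_2 = 49.1241 / 185.2343 = 0.265

0.265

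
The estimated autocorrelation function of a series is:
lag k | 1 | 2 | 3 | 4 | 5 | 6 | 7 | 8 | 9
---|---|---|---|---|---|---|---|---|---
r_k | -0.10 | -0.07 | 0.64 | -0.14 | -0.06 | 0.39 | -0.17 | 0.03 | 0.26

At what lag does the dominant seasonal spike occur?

3

The largest autocorrelation is r_3 = 0.64, with weaker echoes at lags 6 (0.39) and 9 (0.26); the remaining lags stay at or below 0.03.
The dominant spike at lag 3 indicates a seasonal period of 3.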